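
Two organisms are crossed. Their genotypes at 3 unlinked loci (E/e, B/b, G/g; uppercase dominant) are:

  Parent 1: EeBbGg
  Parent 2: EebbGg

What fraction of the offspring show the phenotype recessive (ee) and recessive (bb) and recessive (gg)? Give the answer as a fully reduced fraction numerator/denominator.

P(ee bb gg) = 1/32

EeBbGg gametes: EBG×1, EBg×1, EbG×1, Ebg×1, eBG×1, eBg×1, ebG×1, ebg×1
EebbGg gametes: EbG×2, Ebg×2, ebG×2, ebg×2
EeBbGg×EebbGg grid (8·8=64): EEBbGG=2 EEBbGg=4 EEBbgg=2 EEbbGG=2 EEbbGg=4 EEbbgg=2 EeBbGG=4 EeBbGg=8 EeBbgg=4 EebbGG=4 EebbGg=8 Eebbgg=4 eeBbGG=2 eeBbGg=4 eeBbgg=2 eebbGG=2 eebbGg=4 eebbgg=2
ee bb gg hits 2/64; gcd=2; 2÷2/64÷2 = 1/32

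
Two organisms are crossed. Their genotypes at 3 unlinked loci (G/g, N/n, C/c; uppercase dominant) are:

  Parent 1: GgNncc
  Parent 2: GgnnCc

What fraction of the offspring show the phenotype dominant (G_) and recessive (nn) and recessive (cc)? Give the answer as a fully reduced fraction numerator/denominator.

P(G_ nn cc) = 3/16

GgNncc gametes: GNc×2, Gnc×2, gNc×2, gnc×2
GgnnCc gametes: GnC×2, Gnc×2, gnC×2, gnc×2
GgNncc×GgnnCc grid (8·8=64): GGNnCc=4 GGNncc=4 GGnnCc=4 GGnncc=4 GgNnCc=8 GgNncc=8 GgnnCc=8 Ggnncc=8 ggNnCc=4 ggNncc=4 ggnnCc=4 ggnncc=4
G_ nn cc hits 12/64; gcd=4; 12÷4/64÷4 = 3/16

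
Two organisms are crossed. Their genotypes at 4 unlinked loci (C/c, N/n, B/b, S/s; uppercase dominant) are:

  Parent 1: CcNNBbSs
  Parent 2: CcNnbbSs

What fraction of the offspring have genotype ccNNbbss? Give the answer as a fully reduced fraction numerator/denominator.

P(ccNNbbss) = 1/64

CcNNBbSs gametes: CNBS×2, CNBs×2, CNbS×2, CNbs×2, cNBS×2, cNBs×2, cNbS×2, cNbs×2
CcNnbbSs gametes: CNbS×2, CNbs×2, CnbS×2, Cnbs×2, cNbS×2, cNbs×2, cnbS×2, cnbs×2
CcNNBbSs×CcNnbbSs grid (16·16=256): CCNNBbSS=4 CCNNBbSs=8 CCNNBbss=4 CCNNbbSS=4 CCNNbbSs=8 CCNNbbss=4 CCNnBbSS=4 CCNnBbSs=8 CCNnBbss=4 CCNnbbSS=4 CCNnbbSs=8 CCNnbbss=4 CcNNBbSS=8 CcNNBbSs=16 CcNNBbss=8 CcNNbbSS=8 CcNNbbSs=16 CcNNbbss=8 CcNnBbSS=8 CcNnBbSs=16 CcNnBbss=8 CcNnbbSS=8 CcNnbbSs=16 CcNnbbss=8 ccNNBbSS=4 ccNNBbSs=8 ccNNBbss=4 ccNNbbSS=4 ccNNbbSs=8 ccNNbbss=4 ccNnBbSS=4 ccNnBbSs=8 ccNnBbss=4 ccNnbbSS=4 ccNnbbSs=8 ccNnbbss=4
ccNNbbss hits 4/256; gcd=4; 4÷4/256÷4 = 1/64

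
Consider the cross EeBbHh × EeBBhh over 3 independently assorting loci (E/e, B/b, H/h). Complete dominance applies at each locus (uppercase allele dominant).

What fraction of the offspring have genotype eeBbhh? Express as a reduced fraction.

EeBbHh gametes: EBH×1, EBh×1, EbH×1, Ebh×1, eBH×1, eBh×1, ebH×1, ebh×1
EeBBhh gametes: EBh×4, eBh×4
EeBbHh×EeBBhh grid (8·8=64): EEBBHh=4 EEBBhh=4 EEBbHh=4 EEBbhh=4 EeBBHh=8 EeBBhh=8 EeBbHh=8 EeBbhh=8 eeBBHh=4 eeBBhh=4 eeBbHh=4 eeBbhh=4
eeBbhh hits 4/64; gcd=4; 4÷4/64÷4 = 1/16

P(eeBbhh) = 1/16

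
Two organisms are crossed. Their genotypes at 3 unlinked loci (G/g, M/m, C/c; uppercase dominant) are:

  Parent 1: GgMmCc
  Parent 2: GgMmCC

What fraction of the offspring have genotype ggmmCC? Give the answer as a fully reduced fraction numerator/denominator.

P(ggmmCC) = 1/32

GgMmCc gametes: GMC×1, GMc×1, GmC×1, Gmc×1, gMC×1, gMc×1, gmC×1, gmc×1
GgMmCC gametes: GMC×2, GmC×2, gMC×2, gmC×2
GgMmCc×GgMmCC grid (8·8=64): GGMMCC=2 GGMMCc=2 GGMmCC=4 GGMmCc=4 GGmmCC=2 GGmmCc=2 GgMMCC=4 GgMMCc=4 GgMmCC=8 GgMmCc=8 GgmmCC=4 GgmmCc=4 ggMMCC=2 ggMMCc=2 ggMmCC=4 ggMmCc=4 ggmmCC=2 ggmmCc=2
ggmmCC hits 2/64; gcd=2; 2÷2/64÷2 = 1/32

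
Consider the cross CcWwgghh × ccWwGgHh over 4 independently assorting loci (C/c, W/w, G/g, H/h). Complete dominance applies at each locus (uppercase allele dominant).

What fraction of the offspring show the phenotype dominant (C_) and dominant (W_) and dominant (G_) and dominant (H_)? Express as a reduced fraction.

P(C_ W_ G_ H_) = 3/32

CcWwgghh gametes: CWgh×4, Cwgh×4, cWgh×4, cwgh×4
ccWwGgHh gametes: cWGH×2, cWGh×2, cWgH×2, cWgh×2, cwGH×2, cwGh×2, cwgH×2, cwgh×2
CcWwgghh×ccWwGgHh grid (16·16=256): CcWWGgHh=8 CcWWGghh=8 CcWWggHh=8 CcWWgghh=8 CcWwGgHh=16 CcWwGghh=16 CcWwggHh=16 CcWwgghh=16 CcwwGgHh=8 CcwwGghh=8 CcwwggHh=8 Ccwwgghh=8 ccWWGgHh=8 ccWWGghh=8 ccWWggHh=8 ccWWgghh=8 ccWwGgHh=16 ccWwGghh=16 ccWwggHh=16 ccWwgghh=16 ccwwGgHh=8 ccwwGghh=8 ccwwggHh=8 ccwwgghh=8
C_ W_ G_ H_ hits 24/256; gcd=8; 24÷8/256÷8 = 3/32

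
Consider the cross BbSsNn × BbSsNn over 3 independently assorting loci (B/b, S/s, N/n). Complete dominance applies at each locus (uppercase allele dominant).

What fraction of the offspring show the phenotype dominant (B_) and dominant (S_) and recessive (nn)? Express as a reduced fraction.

P(B_ S_ nn) = 9/64

BbSsNn gametes: BSN×1, BSn×1, BsN×1, Bsn×1, bSN×1, bSn×1, bsN×1, bsn×1
BbSsNn gametes: BSN×1, BSn×1, BsN×1, Bsn×1, bSN×1, bSn×1, bsN×1, bsn×1
BbSsNn×BbSsNn grid (8·8=64): BBSSNN=1 BBSSNn=2 BBSSnn=1 BBSsNN=2 BBSsNn=4 BBSsnn=2 BBssNN=1 BBssNn=2 BBssnn=1 BbSSNN=2 BbSSNn=4 BbSSnn=2 BbSsNN=4 BbSsNn=8 BbSsnn=4 BbssNN=2 BbssNn=4 Bbssnn=2 bbSSNN=1 bbSSNn=2 bbSSnn=1 bbSsNN=2 bbSsNn=4 bbSsnn=2 bbssNN=1 bbssNn=2 bbssnn=1
B_ S_ nn hits 9/64; gcd=1; 9÷1/64÷1 = 9/64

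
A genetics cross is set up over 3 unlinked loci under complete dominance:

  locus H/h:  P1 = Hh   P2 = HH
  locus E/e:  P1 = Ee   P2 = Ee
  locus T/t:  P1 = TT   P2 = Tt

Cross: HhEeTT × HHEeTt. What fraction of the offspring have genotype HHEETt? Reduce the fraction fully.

HhEeTT gametes: HET×2, HeT×2, hET×2, heT×2
HHEeTt gametes: HET×2, HEt×2, HeT×2, Het×2
HhEeTT×HHEeTt grid (8·8=64): HHEETT=4 HHEETt=4 HHEeTT=8 HHEeTt=8 HHeeTT=4 HHeeTt=4 HhEETT=4 HhEETt=4 HhEeTT=8 HhEeTt=8 HheeTT=4 HheeTt=4
HHEETt hits 4/64; gcd=4; 4÷4/64÷4 = 1/16

P(HHEETt) = 1/16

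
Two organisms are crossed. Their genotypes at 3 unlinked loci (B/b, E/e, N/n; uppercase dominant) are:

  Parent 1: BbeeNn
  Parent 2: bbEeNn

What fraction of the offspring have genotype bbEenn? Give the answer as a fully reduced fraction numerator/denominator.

P(bbEenn) = 1/16

BbeeNn gametes: BeN×2, Ben×2, beN×2, ben×2
bbEeNn gametes: bEN×2, bEn×2, beN×2, ben×2
BbeeNn×bbEeNn grid (8·8=64): BbEeNN=4 BbEeNn=8 BbEenn=4 BbeeNN=4 BbeeNn=8 Bbeenn=4 bbEeNN=4 bbEeNn=8 bbEenn=4 bbeeNN=4 bbeeNn=8 bbeenn=4
bbEenn hits 4/64; gcd=4; 4÷4/64÷4 = 1/16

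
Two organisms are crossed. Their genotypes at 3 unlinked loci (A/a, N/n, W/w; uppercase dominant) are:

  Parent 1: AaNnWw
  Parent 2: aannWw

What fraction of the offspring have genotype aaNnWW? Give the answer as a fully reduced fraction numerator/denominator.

AaNnWw gametes: ANW×1, ANw×1, AnW×1, Anw×1, aNW×1, aNw×1, anW×1, anw×1
aannWw gametes: anW×4, anw×4
AaNnWw×aannWw grid (8·8=64): AaNnWW=4 AaNnWw=8 AaNnww=4 AannWW=4 AannWw=8 Aannww=4 aaNnWW=4 aaNnWw=8 aaNnww=4 aannWW=4 aannWw=8 aannww=4
aaNnWW hits 4/64; gcd=4; 4÷4/64÷4 = 1/16

P(aaNnWW) = 1/16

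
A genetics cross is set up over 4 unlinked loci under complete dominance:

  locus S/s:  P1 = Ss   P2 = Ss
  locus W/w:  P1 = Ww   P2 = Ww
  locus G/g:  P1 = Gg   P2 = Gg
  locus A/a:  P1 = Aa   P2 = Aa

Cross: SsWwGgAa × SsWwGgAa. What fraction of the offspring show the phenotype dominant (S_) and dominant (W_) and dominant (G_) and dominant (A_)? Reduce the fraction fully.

P(S_ W_ G_ A_) = 81/256

SsWwGgAa gametes: SWGA×1, SWGa×1, SWgA×1, SWga×1, SwGA×1, SwGa×1, SwgA×1, Swga×1, sWGA×1, sWGa×1, sWgA×1, sWga×1, swGA×1, swGa×1, swgA×1, swga×1
SsWwGgAa gametes: SWGA×1, SWGa×1, SWgA×1, SWga×1, SwGA×1, SwGa×1, SwgA×1, Swga×1, sWGA×1, sWGa×1, sWgA×1, sWga×1, swGA×1, swGa×1, swgA×1, swga×1
SsWwGgAa×SsWwGgAa grid (16·16=256): SSWWGGAA=1 SSWWGGAa=2 SSWWGGaa=1 SSWWGgAA=2 SSWWGgAa=4 SSWWGgaa=2 SSWWggAA=1 SSWWggAa=2 SSWWggaa=1 SSWwGGAA=2 SSWwGGAa=4 SSWwGGaa=2 SSWwGgAA=4 SSWwGgAa=8 SSWwGgaa=4 SSWwggAA=2 SSWwggAa=4 SSWwggaa=2 SSwwGGAA=1 SSwwGGAa=2 SSwwGGaa=1 SSwwGgAA=2 SSwwGgAa=4 SSwwGgaa=2 SSwwggAA=1 SSwwggAa=2 SSwwggaa=1 SsWWGGAA=2 SsWWGGAa=4 SsWWGGaa=2 SsWWGgAA=4 SsWWGgAa=8 SsWWGgaa=4 SsWWggAA=2 SsWWggAa=4 SsWWggaa=2 SsWwGGAA=4 SsWwGGAa=8 SsWwGGaa=4 SsWwGgAA=8 SsWwGgAa=16 SsWwGgaa=8 SsWwggAA=4 SsWwggAa=8 SsWwggaa=4 SswwGGAA=2 SswwGGAa=4 SswwGGaa=2 SswwGgAA=4 SswwGgAa=8 SswwGgaa=4 SswwggAA=2 SswwggAa=4 Sswwggaa=2 ssWWGGAA=1 ssWWGGAa=2 ssWWGGaa=1 ssWWGgAA=2 ssWWGgAa=4 ssWWGgaa=2 ssWWggAA=1 ssWWggAa=2 ssWWggaa=1 ssWwGGAA=2 ssWwGGAa=4 ssWwGGaa=2 ssWwGgAA=4 ssWwGgAa=8 ssWwGgaa=4 ssWwggAA=2 ssWwggAa=4 ssWwggaa=2 sswwGGAA=1 sswwGGAa=2 sswwGGaa=1 sswwGgAA=2 sswwGgAa=4 sswwGgaa=2 sswwggAA=1 sswwggAa=2 sswwggaa=1
S_ W_ G_ A_ hits 81/256; gcd=1; 81÷1/256÷1 = 81/256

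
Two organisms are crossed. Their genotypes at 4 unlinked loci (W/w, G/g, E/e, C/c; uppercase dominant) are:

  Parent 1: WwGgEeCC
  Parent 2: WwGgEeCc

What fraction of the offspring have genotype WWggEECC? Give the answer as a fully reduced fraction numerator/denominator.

WwGgEeCC gametes: WGEC×2, WGeC×2, WgEC×2, WgeC×2, wGEC×2, wGeC×2, wgEC×2, wgeC×2
WwGgEeCc gametes: WGEC×1, WGEc×1, WGeC×1, WGec×1, WgEC×1, WgEc×1, WgeC×1, Wgec×1, wGEC×1, wGEc×1, wGeC×1, wGec×1, wgEC×1, wgEc×1, wgeC×1, wgec×1
WwGgEeCC×WwGgEeCc grid (16·16=256): WWGGEECC=2 WWGGEECc=2 WWGGEeCC=4 WWGGEeCc=4 WWGGeeCC=2 WWGGeeCc=2 WWGgEECC=4 WWGgEECc=4 WWGgEeCC=8 WWGgEeCc=8 WWGgeeCC=4 WWGgeeCc=4 WWggEECC=2 WWggEECc=2 WWggEeCC=4 WWggEeCc=4 WWggeeCC=2 WWggeeCc=2 WwGGEECC=4 WwGGEECc=4 WwGGEeCC=8 WwGGEeCc=8 WwGGeeCC=4 WwGGeeCc=4 WwGgEECC=8 WwGgEECc=8 WwGgEeCC=16 WwGgEeCc=16 WwGgeeCC=8 WwGgeeCc=8 WwggEECC=4 WwggEECc=4 WwggEeCC=8 WwggEeCc=8 WwggeeCC=4 WwggeeCc=4 wwGGEECC=2 wwGGEECc=2 wwGGEeCC=4 wwGGEeCc=4 wwGGeeCC=2 wwGGeeCc=2 wwGgEECC=4 wwGgEECc=4 wwGgEeCC=8 wwGgEeCc=8 wwGgeeCC=4 wwGgeeCc=4 wwggEECC=2 wwggEECc=2 wwggEeCC=4 wwggEeCc=4 wwggeeCC=2 wwggeeCc=2
WWggEECC hits 2/256; gcd=2; 2÷2/256÷2 = 1/128

P(WWggEECC) = 1/128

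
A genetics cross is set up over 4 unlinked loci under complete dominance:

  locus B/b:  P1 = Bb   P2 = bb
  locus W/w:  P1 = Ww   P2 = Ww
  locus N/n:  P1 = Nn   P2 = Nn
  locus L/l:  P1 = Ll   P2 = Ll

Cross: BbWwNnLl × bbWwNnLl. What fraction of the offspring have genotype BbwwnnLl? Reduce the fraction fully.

BbWwNnLl gametes: BWNL×1, BWNl×1, BWnL×1, BWnl×1, BwNL×1, BwNl×1, BwnL×1, Bwnl×1, bWNL×1, bWNl×1, bWnL×1, bWnl×1, bwNL×1, bwNl×1, bwnL×1, bwnl×1
bbWwNnLl gametes: bWNL×2, bWNl×2, bWnL×2, bWnl×2, bwNL×2, bwNl×2, bwnL×2, bwnl×2
BbWwNnLl×bbWwNnLl grid (16·16=256): BbWWNNLL=2 BbWWNNLl=4 BbWWNNll=2 BbWWNnLL=4 BbWWNnLl=8 BbWWNnll=4 BbWWnnLL=2 BbWWnnLl=4 BbWWnnll=2 BbWwNNLL=4 BbWwNNLl=8 BbWwNNll=4 BbWwNnLL=8 BbWwNnLl=16 BbWwNnll=8 BbWwnnLL=4 BbWwnnLl=8 BbWwnnll=4 BbwwNNLL=2 BbwwNNLl=4 BbwwNNll=2 BbwwNnLL=4 BbwwNnLl=8 BbwwNnll=4 BbwwnnLL=2 BbwwnnLl=4 Bbwwnnll=2 bbWWNNLL=2 bbWWNNLl=4 bbWWNNll=2 bbWWNnLL=4 bbWWNnLl=8 bbWWNnll=4 bbWWnnLL=2 bbWWnnLl=4 bbWWnnll=2 bbWwNNLL=4 bbWwNNLl=8 bbWwNNll=4 bbWwNnLL=8 bbWwNnLl=16 bbWwNnll=8 bbWwnnLL=4 bbWwnnLl=8 bbWwnnll=4 bbwwNNLL=2 bbwwNNLl=4 bbwwNNll=2 bbwwNnLL=4 bbwwNnLl=8 bbwwNnll=4 bbwwnnLL=2 bbwwnnLl=4 bbwwnnll=2
BbwwnnLl hits 4/256; gcd=4; 4÷4/256÷4 = 1/64

P(BbwwnnLl) = 1/64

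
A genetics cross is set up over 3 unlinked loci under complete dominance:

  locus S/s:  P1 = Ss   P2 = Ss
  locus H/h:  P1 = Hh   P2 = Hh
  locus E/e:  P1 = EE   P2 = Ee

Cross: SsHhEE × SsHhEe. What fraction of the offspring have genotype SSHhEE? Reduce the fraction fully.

P(SSHhEE) = 1/16

SsHhEE gametes: SHE×2, ShE×2, sHE×2, shE×2
SsHhEe gametes: SHE×1, SHe×1, ShE×1, She×1, sHE×1, sHe×1, shE×1, she×1
SsHhEE×SsHhEe grid (8·8=64): SSHHEE=2 SSHHEe=2 SSHhEE=4 SSHhEe=4 SShhEE=2 SShhEe=2 SsHHEE=4 SsHHEe=4 SsHhEE=8 SsHhEe=8 SshhEE=4 SshhEe=4 ssHHEE=2 ssHHEe=2 ssHhEE=4 ssHhEe=4 sshhEE=2 sshhEe=2
SSHhEE hits 4/64; gcd=4; 4÷4/64÷4 = 1/16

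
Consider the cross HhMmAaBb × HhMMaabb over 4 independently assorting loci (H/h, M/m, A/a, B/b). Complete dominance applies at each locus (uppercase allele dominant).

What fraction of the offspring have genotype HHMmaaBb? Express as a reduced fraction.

P(HHMmaaBb) = 1/32

HhMmAaBb gametes: HMAB×1, HMAb×1, HMaB×1, HMab×1, HmAB×1, HmAb×1, HmaB×1, Hmab×1, hMAB×1, hMAb×1, hMaB×1, hMab×1, hmAB×1, hmAb×1, hmaB×1, hmab×1
HhMMaabb gametes: HMab×8, hMab×8
HhMmAaBb×HhMMaabb grid (16·16=256): HHMMAaBb=8 HHMMAabb=8 HHMMaaBb=8 HHMMaabb=8 HHMmAaBb=8 HHMmAabb=8 HHMmaaBb=8 HHMmaabb=8 HhMMAaBb=16 HhMMAabb=16 HhMMaaBb=16 HhMMaabb=16 HhMmAaBb=16 HhMmAabb=16 HhMmaaBb=16 HhMmaabb=16 hhMMAaBb=8 hhMMAabb=8 hhMMaaBb=8 hhMMaabb=8 hhMmAaBb=8 hhMmAabb=8 hhMmaaBb=8 hhMmaabb=8
HHMmaaBb hits 8/256; gcd=8; 8÷8/256÷8 = 1/32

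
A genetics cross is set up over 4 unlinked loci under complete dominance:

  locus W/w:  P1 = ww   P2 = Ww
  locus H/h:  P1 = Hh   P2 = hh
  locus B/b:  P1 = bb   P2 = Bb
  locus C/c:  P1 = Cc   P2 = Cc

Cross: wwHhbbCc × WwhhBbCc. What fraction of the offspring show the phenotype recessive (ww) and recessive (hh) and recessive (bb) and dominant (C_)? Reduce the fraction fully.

wwHhbbCc gametes: wHbC×4, wHbc×4, whbC×4, whbc×4
WwhhBbCc gametes: WhBC×2, WhBc×2, WhbC×2, Whbc×2, whBC×2, whBc×2, whbC×2, whbc×2
wwHhbbCc×WwhhBbCc grid (16·16=256): WwHhBbCC=8 WwHhBbCc=16 WwHhBbcc=8 WwHhbbCC=8 WwHhbbCc=16 WwHhbbcc=8 WwhhBbCC=8 WwhhBbCc=16 WwhhBbcc=8 WwhhbbCC=8 WwhhbbCc=16 Wwhhbbcc=8 wwHhBbCC=8 wwHhBbCc=16 wwHhBbcc=8 wwHhbbCC=8 wwHhbbCc=16 wwHhbbcc=8 wwhhBbCC=8 wwhhBbCc=16 wwhhBbcc=8 wwhhbbCC=8 wwhhbbCc=16 wwhhbbcc=8
ww hh bb C_ hits 24/256; gcd=8; 24÷8/256÷8 = 3/32

P(ww hh bb C_) = 3/32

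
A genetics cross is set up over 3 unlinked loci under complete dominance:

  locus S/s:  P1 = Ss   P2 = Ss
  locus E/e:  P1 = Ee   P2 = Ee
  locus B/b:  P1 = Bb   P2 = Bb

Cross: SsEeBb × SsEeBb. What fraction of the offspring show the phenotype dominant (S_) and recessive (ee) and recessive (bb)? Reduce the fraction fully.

SsEeBb gametes: SEB×1, SEb×1, SeB×1, Seb×1, sEB×1, sEb×1, seB×1, seb×1
SsEeBb gametes: SEB×1, SEb×1, SeB×1, Seb×1, sEB×1, sEb×1, seB×1, seb×1
SsEeBb×SsEeBb grid (8·8=64): SSEEBB=1 SSEEBb=2 SSEEbb=1 SSEeBB=2 SSEeBb=4 SSEebb=2 SSeeBB=1 SSeeBb=2 SSeebb=1 SsEEBB=2 SsEEBb=4 SsEEbb=2 SsEeBB=4 SsEeBb=8 SsEebb=4 SseeBB=2 SseeBb=4 Sseebb=2 ssEEBB=1 ssEEBb=2 ssEEbb=1 ssEeBB=2 ssEeBb=4 ssEebb=2 sseeBB=1 sseeBb=2 sseebb=1
S_ ee bb hits 3/64; gcd=1; 3÷1/64÷1 = 3/64

P(S_ ee bb) = 3/64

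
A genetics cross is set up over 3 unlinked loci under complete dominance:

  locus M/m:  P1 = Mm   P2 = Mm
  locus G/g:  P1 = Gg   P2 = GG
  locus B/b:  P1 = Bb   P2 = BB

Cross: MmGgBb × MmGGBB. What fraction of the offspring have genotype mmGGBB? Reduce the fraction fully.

P(mmGGBB) = 1/16

MmGgBb gametes: MGB×1, MGb×1, MgB×1, Mgb×1, mGB×1, mGb×1, mgB×1, mgb×1
MmGGBB gametes: MGB×4, mGB×4
MmGgBb×MmGGBB grid (8·8=64): MMGGBB=4 MMGGBb=4 MMGgBB=4 MMGgBb=4 MmGGBB=8 MmGGBb=8 MmGgBB=8 MmGgBb=8 mmGGBB=4 mmGGBb=4 mmGgBB=4 mmGgBb=4
mmGGBB hits 4/64; gcd=4; 4÷4/64÷4 = 1/16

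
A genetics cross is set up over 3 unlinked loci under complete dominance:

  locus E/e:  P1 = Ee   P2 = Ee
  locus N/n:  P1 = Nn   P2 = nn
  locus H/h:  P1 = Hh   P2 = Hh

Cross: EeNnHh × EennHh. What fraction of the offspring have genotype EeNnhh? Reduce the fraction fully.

P(EeNnhh) = 1/16

EeNnHh gametes: ENH×1, ENh×1, EnH×1, Enh×1, eNH×1, eNh×1, enH×1, enh×1
EennHh gametes: EnH×2, Enh×2, enH×2, enh×2
EeNnHh×EennHh grid (8·8=64): EENnHH=2 EENnHh=4 EENnhh=2 EEnnHH=2 EEnnHh=4 EEnnhh=2 EeNnHH=4 EeNnHh=8 EeNnhh=4 EennHH=4 EennHh=8 Eennhh=4 eeNnHH=2 eeNnHh=4 eeNnhh=2 eennHH=2 eennHh=4 eennhh=2
EeNnhh hits 4/64; gcd=4; 4÷4/64÷4 = 1/16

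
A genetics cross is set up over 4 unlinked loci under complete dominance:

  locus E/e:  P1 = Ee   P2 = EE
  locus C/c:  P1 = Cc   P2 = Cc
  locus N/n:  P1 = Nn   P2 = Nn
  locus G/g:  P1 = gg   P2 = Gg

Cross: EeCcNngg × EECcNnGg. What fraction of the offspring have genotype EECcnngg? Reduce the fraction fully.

EeCcNngg gametes: ECNg×2, ECng×2, EcNg×2, Ecng×2, eCNg×2, eCng×2, ecNg×2, ecng×2
EECcNnGg gametes: ECNG×2, ECNg×2, ECnG×2, ECng×2, EcNG×2, EcNg×2, EcnG×2, Ecng×2
EeCcNngg×EECcNnGg grid (16·16=256): EECCNNGg=4 EECCNNgg=4 EECCNnGg=8 EECCNngg=8 EECCnnGg=4 EECCnngg=4 EECcNNGg=8 EECcNNgg=8 EECcNnGg=16 EECcNngg=16 EECcnnGg=8 EECcnngg=8 EEccNNGg=4 EEccNNgg=4 EEccNnGg=8 EEccNngg=8 EEccnnGg=4 EEccnngg=4 EeCCNNGg=4 EeCCNNgg=4 EeCCNnGg=8 EeCCNngg=8 EeCCnnGg=4 EeCCnngg=4 EeCcNNGg=8 EeCcNNgg=8 EeCcNnGg=16 EeCcNngg=16 EeCcnnGg=8 EeCcnngg=8 EeccNNGg=4 EeccNNgg=4 EeccNnGg=8 EeccNngg=8 EeccnnGg=4 Eeccnngg=4
EECcnngg hits 8/256; gcd=8; 8÷8/256÷8 = 1/32

P(EECcnngg) = 1/32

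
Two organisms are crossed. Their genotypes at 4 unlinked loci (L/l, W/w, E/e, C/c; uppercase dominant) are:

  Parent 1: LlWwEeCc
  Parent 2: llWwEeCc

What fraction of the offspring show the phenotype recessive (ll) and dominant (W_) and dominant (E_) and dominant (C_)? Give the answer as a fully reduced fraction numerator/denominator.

LlWwEeCc gametes: LWEC×1, LWEc×1, LWeC×1, LWec×1, LwEC×1, LwEc×1, LweC×1, Lwec×1, lWEC×1, lWEc×1, lWeC×1, lWec×1, lwEC×1, lwEc×1, lweC×1, lwec×1
llWwEeCc gametes: lWEC×2, lWEc×2, lWeC×2, lWec×2, lwEC×2, lwEc×2, lweC×2, lwec×2
LlWwEeCc×llWwEeCc grid (16·16=256): LlWWEECC=2 LlWWEECc=4 LlWWEEcc=2 LlWWEeCC=4 LlWWEeCc=8 LlWWEecc=4 LlWWeeCC=2 LlWWeeCc=4 LlWWeecc=2 LlWwEECC=4 LlWwEECc=8 LlWwEEcc=4 LlWwEeCC=8 LlWwEeCc=16 LlWwEecc=8 LlWweeCC=4 LlWweeCc=8 LlWweecc=4 LlwwEECC=2 LlwwEECc=4 LlwwEEcc=2 LlwwEeCC=4 LlwwEeCc=8 LlwwEecc=4 LlwweeCC=2 LlwweeCc=4 Llwweecc=2 llWWEECC=2 llWWEECc=4 llWWEEcc=2 llWWEeCC=4 llWWEeCc=8 llWWEecc=4 llWWeeCC=2 llWWeeCc=4 llWWeecc=2 llWwEECC=4 llWwEECc=8 llWwEEcc=4 llWwEeCC=8 llWwEeCc=16 llWwEecc=8 llWweeCC=4 llWweeCc=8 llWweecc=4 llwwEECC=2 llwwEECc=4 llwwEEcc=2 llwwEeCC=4 llwwEeCc=8 llwwEecc=4 llwweeCC=2 llwweeCc=4 llwweecc=2
ll W_ E_ C_ hits 54/256; gcd=2; 54÷2/256÷2 = 27/128

P(ll W_ E_ C_) = 27/128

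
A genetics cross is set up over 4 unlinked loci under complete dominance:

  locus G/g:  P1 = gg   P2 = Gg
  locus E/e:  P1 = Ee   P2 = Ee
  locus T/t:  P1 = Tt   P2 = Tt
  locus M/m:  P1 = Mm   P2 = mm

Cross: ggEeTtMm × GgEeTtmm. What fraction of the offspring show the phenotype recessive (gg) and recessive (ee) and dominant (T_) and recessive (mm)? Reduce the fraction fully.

ggEeTtMm gametes: gETM×2, gETm×2, gEtM×2, gEtm×2, geTM×2, geTm×2, getM×2, getm×2
GgEeTtmm gametes: GETm×2, GEtm×2, GeTm×2, Getm×2, gETm×2, gEtm×2, geTm×2, getm×2
ggEeTtMm×GgEeTtmm grid (16·16=256): GgEETTMm=4 GgEETTmm=4 GgEETtMm=8 GgEETtmm=8 GgEEttMm=4 GgEEttmm=4 GgEeTTMm=8 GgEeTTmm=8 GgEeTtMm=16 GgEeTtmm=16 GgEettMm=8 GgEettmm=8 GgeeTTMm=4 GgeeTTmm=4 GgeeTtMm=8 GgeeTtmm=8 GgeettMm=4 Ggeettmm=4 ggEETTMm=4 ggEETTmm=4 ggEETtMm=8 ggEETtmm=8 ggEEttMm=4 ggEEttmm=4 ggEeTTMm=8 ggEeTTmm=8 ggEeTtMm=16 ggEeTtmm=16 ggEettMm=8 ggEettmm=8 ggeeTTMm=4 ggeeTTmm=4 ggeeTtMm=8 ggeeTtmm=8 ggeettMm=4 ggeettmm=4
gg ee T_ mm hits 12/256; gcd=4; 12÷4/256÷4 = 3/64

P(gg ee T_ mm) = 3/64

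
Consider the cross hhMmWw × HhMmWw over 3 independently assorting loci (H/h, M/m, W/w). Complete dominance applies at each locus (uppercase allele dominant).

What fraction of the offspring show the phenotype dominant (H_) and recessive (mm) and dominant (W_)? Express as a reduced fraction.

P(H_ mm W_) = 3/32

hhMmWw gametes: hMW×2, hMw×2, hmW×2, hmw×2
HhMmWw gametes: HMW×1, HMw×1, HmW×1, Hmw×1, hMW×1, hMw×1, hmW×1, hmw×1
hhMmWw×HhMmWw grid (8·8=64): HhMMWW=2 HhMMWw=4 HhMMww=2 HhMmWW=4 HhMmWw=8 HhMmww=4 HhmmWW=2 HhmmWw=4 Hhmmww=2 hhMMWW=2 hhMMWw=4 hhMMww=2 hhMmWW=4 hhMmWw=8 hhMmww=4 hhmmWW=2 hhmmWw=4 hhmmww=2
H_ mm W_ hits 6/64; gcd=2; 6÷2/64÷2 = 3/32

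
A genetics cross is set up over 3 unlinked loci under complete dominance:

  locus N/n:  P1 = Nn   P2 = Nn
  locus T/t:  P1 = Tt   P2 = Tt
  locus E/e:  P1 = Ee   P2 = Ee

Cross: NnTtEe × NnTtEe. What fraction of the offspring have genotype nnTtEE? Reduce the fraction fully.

P(nnTtEE) = 1/32

NnTtEe gametes: NTE×1, NTe×1, NtE×1, Nte×1, nTE×1, nTe×1, ntE×1, nte×1
NnTtEe gametes: NTE×1, NTe×1, NtE×1, Nte×1, nTE×1, nTe×1, ntE×1, nte×1
NnTtEe×NnTtEe grid (8·8=64): NNTTEE=1 NNTTEe=2 NNTTee=1 NNTtEE=2 NNTtEe=4 NNTtee=2 NNttEE=1 NNttEe=2 NNttee=1 NnTTEE=2 NnTTEe=4 NnTTee=2 NnTtEE=4 NnTtEe=8 NnTtee=4 NnttEE=2 NnttEe=4 Nnttee=2 nnTTEE=1 nnTTEe=2 nnTTee=1 nnTtEE=2 nnTtEe=4 nnTtee=2 nnttEE=1 nnttEe=2 nnttee=1
nnTtEE hits 2/64; gcd=2; 2÷2/64÷2 = 1/32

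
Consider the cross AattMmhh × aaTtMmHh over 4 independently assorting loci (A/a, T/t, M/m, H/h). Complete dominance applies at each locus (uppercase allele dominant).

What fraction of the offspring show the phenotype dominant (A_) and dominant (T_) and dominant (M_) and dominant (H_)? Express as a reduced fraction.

AattMmhh gametes: AtMh×4, Atmh×4, atMh×4, atmh×4
aaTtMmHh gametes: aTMH×2, aTMh×2, aTmH×2, aTmh×2, atMH×2, atMh×2, atmH×2, atmh×2
AattMmhh×aaTtMmHh grid (16·16=256): AaTtMMHh=8 AaTtMMhh=8 AaTtMmHh=16 AaTtMmhh=16 AaTtmmHh=8 AaTtmmhh=8 AattMMHh=8 AattMMhh=8 AattMmHh=16 AattMmhh=16 AattmmHh=8 Aattmmhh=8 aaTtMMHh=8 aaTtMMhh=8 aaTtMmHh=16 aaTtMmhh=16 aaTtmmHh=8 aaTtmmhh=8 aattMMHh=8 aattMMhh=8 aattMmHh=16 aattMmhh=16 aattmmHh=8 aattmmhh=8
A_ T_ M_ H_ hits 24/256; gcd=8; 24÷8/256÷8 = 3/32

P(A_ T_ M_ H_) = 3/32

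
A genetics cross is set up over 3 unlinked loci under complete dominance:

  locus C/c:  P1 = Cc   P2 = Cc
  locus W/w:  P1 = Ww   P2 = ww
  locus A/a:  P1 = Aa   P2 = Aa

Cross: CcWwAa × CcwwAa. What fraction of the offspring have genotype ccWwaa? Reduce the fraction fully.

CcWwAa gametes: CWA×1, CWa×1, CwA×1, Cwa×1, cWA×1, cWa×1, cwA×1, cwa×1
CcwwAa gametes: CwA×2, Cwa×2, cwA×2, cwa×2
CcWwAa×CcwwAa grid (8·8=64): CCWwAA=2 CCWwAa=4 CCWwaa=2 CCwwAA=2 CCwwAa=4 CCwwaa=2 CcWwAA=4 CcWwAa=8 CcWwaa=4 CcwwAA=4 CcwwAa=8 Ccwwaa=4 ccWwAA=2 ccWwAa=4 ccWwaa=2 ccwwAA=2 ccwwAa=4 ccwwaa=2
ccWwaa hits 2/64; gcd=2; 2÷2/64÷2 = 1/32

P(ccWwaa) = 1/32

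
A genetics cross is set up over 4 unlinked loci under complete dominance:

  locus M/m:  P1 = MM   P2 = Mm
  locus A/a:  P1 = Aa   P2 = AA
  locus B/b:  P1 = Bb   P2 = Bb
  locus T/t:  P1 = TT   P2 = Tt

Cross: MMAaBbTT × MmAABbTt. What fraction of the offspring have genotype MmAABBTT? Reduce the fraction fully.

MMAaBbTT gametes: MABT×4, MAbT×4, MaBT×4, MabT×4
MmAABbTt gametes: MABT×2, MABt×2, MAbT×2, MAbt×2, mABT×2, mABt×2, mAbT×2, mAbt×2
MMAaBbTT×MmAABbTt grid (16·16=256): MMAABBTT=8 MMAABBTt=8 MMAABbTT=16 MMAABbTt=16 MMAAbbTT=8 MMAAbbTt=8 MMAaBBTT=8 MMAaBBTt=8 MMAaBbTT=16 MMAaBbTt=16 MMAabbTT=8 MMAabbTt=8 MmAABBTT=8 MmAABBTt=8 MmAABbTT=16 MmAABbTt=16 MmAAbbTT=8 MmAAbbTt=8 MmAaBBTT=8 MmAaBBTt=8 MmAaBbTT=16 MmAaBbTt=16 MmAabbTT=8 MmAabbTt=8
MmAABBTT hits 8/256; gcd=8; 8÷8/256÷8 = 1/32

P(MmAABBTT) = 1/32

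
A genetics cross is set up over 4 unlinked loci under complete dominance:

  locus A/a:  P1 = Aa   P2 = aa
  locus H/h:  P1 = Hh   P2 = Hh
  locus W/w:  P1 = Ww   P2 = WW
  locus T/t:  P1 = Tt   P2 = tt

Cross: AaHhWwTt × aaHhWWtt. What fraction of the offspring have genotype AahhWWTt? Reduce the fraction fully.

P(AahhWWTt) = 1/32

AaHhWwTt gametes: AHWT×1, AHWt×1, AHwT×1, AHwt×1, AhWT×1, AhWt×1, AhwT×1, Ahwt×1, aHWT×1, aHWt×1, aHwT×1, aHwt×1, ahWT×1, ahWt×1, ahwT×1, ahwt×1
aaHhWWtt gametes: aHWt×8, ahWt×8
AaHhWwTt×aaHhWWtt grid (16·16=256): AaHHWWTt=8 AaHHWWtt=8 AaHHWwTt=8 AaHHWwtt=8 AaHhWWTt=16 AaHhWWtt=16 AaHhWwTt=16 AaHhWwtt=16 AahhWWTt=8 AahhWWtt=8 AahhWwTt=8 AahhWwtt=8 aaHHWWTt=8 aaHHWWtt=8 aaHHWwTt=8 aaHHWwtt=8 aaHhWWTt=16 aaHhWWtt=16 aaHhWwTt=16 aaHhWwtt=16 aahhWWTt=8 aahhWWtt=8 aahhWwTt=8 aahhWwtt=8
AahhWWTt hits 8/256; gcd=8; 8÷8/256÷8 = 1/32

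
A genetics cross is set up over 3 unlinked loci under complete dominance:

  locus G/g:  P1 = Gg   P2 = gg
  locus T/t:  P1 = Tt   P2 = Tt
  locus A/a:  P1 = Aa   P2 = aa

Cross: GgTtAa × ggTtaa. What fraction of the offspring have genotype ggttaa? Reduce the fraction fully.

GgTtAa gametes: GTA×1, GTa×1, GtA×1, Gta×1, gTA×1, gTa×1, gtA×1, gta×1
ggTtaa gametes: gTa×4, gta×4
GgTtAa×ggTtaa grid (8·8=64): GgTTAa=4 GgTTaa=4 GgTtAa=8 GgTtaa=8 GgttAa=4 Ggttaa=4 ggTTAa=4 ggTTaa=4 ggTtAa=8 ggTtaa=8 ggttAa=4 ggttaa=4
ggttaa hits 4/64; gcd=4; 4÷4/64÷4 = 1/16

P(ggttaa) = 1/16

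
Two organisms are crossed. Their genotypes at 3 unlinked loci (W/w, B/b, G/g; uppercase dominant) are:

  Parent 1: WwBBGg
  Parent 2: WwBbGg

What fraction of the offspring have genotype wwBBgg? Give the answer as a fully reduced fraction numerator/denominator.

P(wwBBgg) = 1/32

WwBBGg gametes: WBG×2, WBg×2, wBG×2, wBg×2
WwBbGg gametes: WBG×1, WBg×1, WbG×1, Wbg×1, wBG×1, wBg×1, wbG×1, wbg×1
WwBBGg×WwBbGg grid (8·8=64): WWBBGG=2 WWBBGg=4 WWBBgg=2 WWBbGG=2 WWBbGg=4 WWBbgg=2 WwBBGG=4 WwBBGg=8 WwBBgg=4 WwBbGG=4 WwBbGg=8 WwBbgg=4 wwBBGG=2 wwBBGg=4 wwBBgg=2 wwBbGG=2 wwBbGg=4 wwBbgg=2
wwBBgg hits 2/64; gcd=2; 2÷2/64÷2 = 1/32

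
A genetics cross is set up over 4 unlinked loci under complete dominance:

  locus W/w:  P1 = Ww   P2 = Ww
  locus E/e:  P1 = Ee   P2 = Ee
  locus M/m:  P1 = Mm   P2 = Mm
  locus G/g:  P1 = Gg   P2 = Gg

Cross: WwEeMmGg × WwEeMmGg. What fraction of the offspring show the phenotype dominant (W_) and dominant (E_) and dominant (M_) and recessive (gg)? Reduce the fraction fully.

WwEeMmGg gametes: WEMG×1, WEMg×1, WEmG×1, WEmg×1, WeMG×1, WeMg×1, WemG×1, Wemg×1, wEMG×1, wEMg×1, wEmG×1, wEmg×1, weMG×1, weMg×1, wemG×1, wemg×1
WwEeMmGg gametes: WEMG×1, WEMg×1, WEmG×1, WEmg×1, WeMG×1, WeMg×1, WemG×1, Wemg×1, wEMG×1, wEMg×1, wEmG×1, wEmg×1, weMG×1, weMg×1, wemG×1, wemg×1
WwEeMmGg×WwEeMmGg grid (16·16=256): WWEEMMGG=1 WWEEMMGg=2 WWEEMMgg=1 WWEEMmGG=2 WWEEMmGg=4 WWEEMmgg=2 WWEEmmGG=1 WWEEmmGg=2 WWEEmmgg=1 WWEeMMGG=2 WWEeMMGg=4 WWEeMMgg=2 WWEeMmGG=4 WWEeMmGg=8 WWEeMmgg=4 WWEemmGG=2 WWEemmGg=4 WWEemmgg=2 WWeeMMGG=1 WWeeMMGg=2 WWeeMMgg=1 WWeeMmGG=2 WWeeMmGg=4 WWeeMmgg=2 WWeemmGG=1 WWeemmGg=2 WWeemmgg=1 WwEEMMGG=2 WwEEMMGg=4 WwEEMMgg=2 WwEEMmGG=4 WwEEMmGg=8 WwEEMmgg=4 WwEEmmGG=2 WwEEmmGg=4 WwEEmmgg=2 WwEeMMGG=4 WwEeMMGg=8 WwEeMMgg=4 WwEeMmGG=8 WwEeMmGg=16 WwEeMmgg=8 WwEemmGG=4 WwEemmGg=8 WwEemmgg=4 WweeMMGG=2 WweeMMGg=4 WweeMMgg=2 WweeMmGG=4 WweeMmGg=8 WweeMmgg=4 WweemmGG=2 WweemmGg=4 Wweemmgg=2 wwEEMMGG=1 wwEEMMGg=2 wwEEMMgg=1 wwEEMmGG=2 wwEEMmGg=4 wwEEMmgg=2 wwEEmmGG=1 wwEEmmGg=2 wwEEmmgg=1 wwEeMMGG=2 wwEeMMGg=4 wwEeMMgg=2 wwEeMmGG=4 wwEeMmGg=8 wwEeMmgg=4 wwEemmGG=2 wwEemmGg=4 wwEemmgg=2 wweeMMGG=1 wweeMMGg=2 wweeMMgg=1 wweeMmGG=2 wweeMmGg=4 wweeMmgg=2 wweemmGG=1 wweemmGg=2 wweemmgg=1
W_ E_ M_ gg hits 27/256; gcd=1; 27÷1/256÷1 = 27/256

P(W_ E_ M_ gg) = 27/256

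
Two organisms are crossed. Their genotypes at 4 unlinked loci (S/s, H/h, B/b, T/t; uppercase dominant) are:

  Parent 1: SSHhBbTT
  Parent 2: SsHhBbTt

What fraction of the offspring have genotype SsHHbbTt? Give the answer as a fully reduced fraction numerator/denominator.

SSHhBbTT gametes: SHBT×4, SHbT×4, ShBT×4, ShbT×4
SsHhBbTt gametes: SHBT×1, SHBt×1, SHbT×1, SHbt×1, ShBT×1, ShBt×1, ShbT×1, Shbt×1, sHBT×1, sHBt×1, sHbT×1, sHbt×1, shBT×1, shBt×1, shbT×1, shbt×1
SSHhBbTT×SsHhBbTt grid (16·16=256): SSHHBBTT=4 SSHHBBTt=4 SSHHBbTT=8 SSHHBbTt=8 SSHHbbTT=4 SSHHbbTt=4 SSHhBBTT=8 SSHhBBTt=8 SSHhBbTT=16 SSHhBbTt=16 SSHhbbTT=8 SSHhbbTt=8 SShhBBTT=4 SShhBBTt=4 SShhBbTT=8 SShhBbTt=8 SShhbbTT=4 SShhbbTt=4 SsHHBBTT=4 SsHHBBTt=4 SsHHBbTT=8 SsHHBbTt=8 SsHHbbTT=4 SsHHbbTt=4 SsHhBBTT=8 SsHhBBTt=8 SsHhBbTT=16 SsHhBbTt=16 SsHhbbTT=8 SsHhbbTt=8 SshhBBTT=4 SshhBBTt=4 SshhBbTT=8 SshhBbTt=8 SshhbbTT=4 SshhbbTt=4
SsHHbbTt hits 4/256; gcd=4; 4÷4/256÷4 = 1/64

P(SsHHbbTt) = 1/64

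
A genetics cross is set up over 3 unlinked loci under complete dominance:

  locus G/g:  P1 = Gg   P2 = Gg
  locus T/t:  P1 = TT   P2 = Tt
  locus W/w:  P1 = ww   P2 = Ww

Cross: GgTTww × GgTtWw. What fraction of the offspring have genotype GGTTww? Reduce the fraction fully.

P(GGTTww) = 1/16

GgTTww gametes: GTw×4, gTw×4
GgTtWw gametes: GTW×1, GTw×1, GtW×1, Gtw×1, gTW×1, gTw×1, gtW×1, gtw×1
GgTTww×GgTtWw grid (8·8=64): GGTTWw=4 GGTTww=4 GGTtWw=4 GGTtww=4 GgTTWw=8 GgTTww=8 GgTtWw=8 GgTtww=8 ggTTWw=4 ggTTww=4 ggTtWw=4 ggTtww=4
GGTTww hits 4/64; gcd=4; 4÷4/64÷4 = 1/16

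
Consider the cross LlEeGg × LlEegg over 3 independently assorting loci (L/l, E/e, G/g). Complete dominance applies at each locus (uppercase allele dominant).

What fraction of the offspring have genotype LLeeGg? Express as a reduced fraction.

P(LLeeGg) = 1/32

LlEeGg gametes: LEG×1, LEg×1, LeG×1, Leg×1, lEG×1, lEg×1, leG×1, leg×1
LlEegg gametes: LEg×2, Leg×2, lEg×2, leg×2
LlEeGg×LlEegg grid (8·8=64): LLEEGg=2 LLEEgg=2 LLEeGg=4 LLEegg=4 LLeeGg=2 LLeegg=2 LlEEGg=4 LlEEgg=4 LlEeGg=8 LlEegg=8 LleeGg=4 Lleegg=4 llEEGg=2 llEEgg=2 llEeGg=4 llEegg=4 lleeGg=2 lleegg=2
LLeeGg hits 2/64; gcd=2; 2÷2/64÷2 = 1/32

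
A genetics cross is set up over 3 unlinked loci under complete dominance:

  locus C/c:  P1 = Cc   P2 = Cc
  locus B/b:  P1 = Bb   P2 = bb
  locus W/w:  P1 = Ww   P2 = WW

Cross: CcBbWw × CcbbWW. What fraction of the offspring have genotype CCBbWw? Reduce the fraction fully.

CcBbWw gametes: CBW×1, CBw×1, CbW×1, Cbw×1, cBW×1, cBw×1, cbW×1, cbw×1
CcbbWW gametes: CbW×4, cbW×4
CcBbWw×CcbbWW grid (8·8=64): CCBbWW=4 CCBbWw=4 CCbbWW=4 CCbbWw=4 CcBbWW=8 CcBbWw=8 CcbbWW=8 CcbbWw=8 ccBbWW=4 ccBbWw=4 ccbbWW=4 ccbbWw=4
CCBbWw hits 4/64; gcd=4; 4÷4/64÷4 = 1/16

P(CCBbWw) = 1/16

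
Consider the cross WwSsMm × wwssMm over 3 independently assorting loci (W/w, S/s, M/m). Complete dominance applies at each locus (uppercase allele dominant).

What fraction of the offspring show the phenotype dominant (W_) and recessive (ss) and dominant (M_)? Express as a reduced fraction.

WwSsMm gametes: WSM×1, WSm×1, WsM×1, Wsm×1, wSM×1, wSm×1, wsM×1, wsm×1
wwssMm gametes: wsM×4, wsm×4
WwSsMm×wwssMm grid (8·8=64): WwSsMM=4 WwSsMm=8 WwSsmm=4 WwssMM=4 WwssMm=8 Wwssmm=4 wwSsMM=4 wwSsMm=8 wwSsmm=4 wwssMM=4 wwssMm=8 wwssmm=4
W_ ss M_ hits 12/64; gcd=4; 12÷4/64÷4 = 3/16

P(W_ ss M_) = 3/16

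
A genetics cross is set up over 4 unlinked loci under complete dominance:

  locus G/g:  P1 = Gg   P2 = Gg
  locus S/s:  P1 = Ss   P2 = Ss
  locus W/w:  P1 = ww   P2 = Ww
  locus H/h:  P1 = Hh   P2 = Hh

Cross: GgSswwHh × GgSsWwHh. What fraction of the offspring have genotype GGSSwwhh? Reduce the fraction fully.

GgSswwHh gametes: GSwH×2, GSwh×2, GswH×2, Gswh×2, gSwH×2, gSwh×2, gswH×2, gswh×2
GgSsWwHh gametes: GSWH×1, GSWh×1, GSwH×1, GSwh×1, GsWH×1, GsWh×1, GswH×1, Gswh×1, gSWH×1, gSWh×1, gSwH×1, gSwh×1, gsWH×1, gsWh×1, gswH×1, gswh×1
GgSswwHh×GgSsWwHh grid (16·16=256): GGSSWwHH=2 GGSSWwHh=4 GGSSWwhh=2 GGSSwwHH=2 GGSSwwHh=4 GGSSwwhh=2 GGSsWwHH=4 GGSsWwHh=8 GGSsWwhh=4 GGSswwHH=4 GGSswwHh=8 GGSswwhh=4 GGssWwHH=2 GGssWwHh=4 GGssWwhh=2 GGsswwHH=2 GGsswwHh=4 GGsswwhh=2 GgSSWwHH=4 GgSSWwHh=8 GgSSWwhh=4 GgSSwwHH=4 GgSSwwHh=8 GgSSwwhh=4 GgSsWwHH=8 GgSsWwHh=16 GgSsWwhh=8 GgSswwHH=8 GgSswwHh=16 GgSswwhh=8 GgssWwHH=4 GgssWwHh=8 GgssWwhh=4 GgsswwHH=4 GgsswwHh=8 Ggsswwhh=4 ggSSWwHH=2 ggSSWwHh=4 ggSSWwhh=2 ggSSwwHH=2 ggSSwwHh=4 ggSSwwhh=2 ggSsWwHH=4 ggSsWwHh=8 ggSsWwhh=4 ggSswwHH=4 ggSswwHh=8 ggSswwhh=4 ggssWwHH=2 ggssWwHh=4 ggssWwhh=2 ggsswwHH=2 ggsswwHh=4 ggsswwhh=2
GGSSwwhh hits 2/256; gcd=2; 2÷2/256÷2 = 1/128

P(GGSSwwhh) = 1/128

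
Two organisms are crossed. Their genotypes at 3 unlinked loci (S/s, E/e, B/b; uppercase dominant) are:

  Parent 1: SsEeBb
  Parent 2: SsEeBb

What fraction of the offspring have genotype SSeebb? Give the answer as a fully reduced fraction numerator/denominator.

P(SSeebb) = 1/64

SsEeBb gametes: SEB×1, SEb×1, SeB×1, Seb×1, sEB×1, sEb×1, seB×1, seb×1
SsEeBb gametes: SEB×1, SEb×1, SeB×1, Seb×1, sEB×1, sEb×1, seB×1, seb×1
SsEeBb×SsEeBb grid (8·8=64): SSEEBB=1 SSEEBb=2 SSEEbb=1 SSEeBB=2 SSEeBb=4 SSEebb=2 SSeeBB=1 SSeeBb=2 SSeebb=1 SsEEBB=2 SsEEBb=4 SsEEbb=2 SsEeBB=4 SsEeBb=8 SsEebb=4 SseeBB=2 SseeBb=4 Sseebb=2 ssEEBB=1 ssEEBb=2 ssEEbb=1 ssEeBB=2 ssEeBb=4 ssEebb=2 sseeBB=1 sseeBb=2 sseebb=1
SSeebb hits 1/64; gcd=1; 1÷1/64÷1 = 1/64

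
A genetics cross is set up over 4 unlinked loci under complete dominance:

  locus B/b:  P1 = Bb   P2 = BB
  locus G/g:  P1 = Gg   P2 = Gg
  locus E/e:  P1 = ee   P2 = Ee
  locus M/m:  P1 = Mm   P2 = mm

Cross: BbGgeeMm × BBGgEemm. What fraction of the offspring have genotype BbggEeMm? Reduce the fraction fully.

BbGgeeMm gametes: BGeM×2, BGem×2, BgeM×2, Bgem×2, bGeM×2, bGem×2, bgeM×2, bgem×2
BBGgEemm gametes: BGEm×4, BGem×4, BgEm×4, Bgem×4
BbGgeeMm×BBGgEemm grid (16·16=256): BBGGEeMm=8 BBGGEemm=8 BBGGeeMm=8 BBGGeemm=8 BBGgEeMm=16 BBGgEemm=16 BBGgeeMm=16 BBGgeemm=16 BBggEeMm=8 BBggEemm=8 BBggeeMm=8 BBggeemm=8 BbGGEeMm=8 BbGGEemm=8 BbGGeeMm=8 BbGGeemm=8 BbGgEeMm=16 BbGgEemm=16 BbGgeeMm=16 BbGgeemm=16 BbggEeMm=8 BbggEemm=8 BbggeeMm=8 Bbggeemm=8
BbggEeMm hits 8/256; gcd=8; 8÷8/256÷8 = 1/32

P(BbggEeMm) = 1/32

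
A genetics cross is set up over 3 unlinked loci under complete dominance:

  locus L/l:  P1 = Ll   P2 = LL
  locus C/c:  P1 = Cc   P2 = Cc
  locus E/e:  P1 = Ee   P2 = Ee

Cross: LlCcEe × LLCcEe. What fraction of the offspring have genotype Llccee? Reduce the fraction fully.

P(Llccee) = 1/32

LlCcEe gametes: LCE×1, LCe×1, LcE×1, Lce×1, lCE×1, lCe×1, lcE×1, lce×1
LLCcEe gametes: LCE×2, LCe×2, LcE×2, Lce×2
LlCcEe×LLCcEe grid (8·8=64): LLCCEE=2 LLCCEe=4 LLCCee=2 LLCcEE=4 LLCcEe=8 LLCcee=4 LLccEE=2 LLccEe=4 LLccee=2 LlCCEE=2 LlCCEe=4 LlCCee=2 LlCcEE=4 LlCcEe=8 LlCcee=4 LlccEE=2 LlccEe=4 Llccee=2
Llccee hits 2/64; gcd=2; 2÷2/64÷2 = 1/32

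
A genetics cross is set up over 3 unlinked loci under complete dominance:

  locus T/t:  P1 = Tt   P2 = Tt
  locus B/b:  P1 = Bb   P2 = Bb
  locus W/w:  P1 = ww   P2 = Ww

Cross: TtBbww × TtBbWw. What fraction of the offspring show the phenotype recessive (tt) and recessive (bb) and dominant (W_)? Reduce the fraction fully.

P(tt bb W_) = 1/32

TtBbww gametes: TBw×2, Tbw×2, tBw×2, tbw×2
TtBbWw gametes: TBW×1, TBw×1, TbW×1, Tbw×1, tBW×1, tBw×1, tbW×1, tbw×1
TtBbww×TtBbWw grid (8·8=64): TTBBWw=2 TTBBww=2 TTBbWw=4 TTBbww=4 TTbbWw=2 TTbbww=2 TtBBWw=4 TtBBww=4 TtBbWw=8 TtBbww=8 TtbbWw=4 Ttbbww=4 ttBBWw=2 ttBBww=2 ttBbWw=4 ttBbww=4 ttbbWw=2 ttbbww=2
tt bb W_ hits 2/64; gcd=2; 2÷2/64÷2 = 1/32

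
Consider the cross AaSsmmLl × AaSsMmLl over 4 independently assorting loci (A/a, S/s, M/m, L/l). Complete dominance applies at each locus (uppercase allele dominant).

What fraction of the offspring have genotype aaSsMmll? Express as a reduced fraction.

AaSsmmLl gametes: ASmL×2, ASml×2, AsmL×2, Asml×2, aSmL×2, aSml×2, asmL×2, asml×2
AaSsMmLl gametes: ASML×1, ASMl×1, ASmL×1, ASml×1, AsML×1, AsMl×1, AsmL×1, Asml×1, aSML×1, aSMl×1, aSmL×1, aSml×1, asML×1, asMl×1, asmL×1, asml×1
AaSsmmLl×AaSsMmLl grid (16·16=256): AASSMmLL=2 AASSMmLl=4 AASSMmll=2 AASSmmLL=2 AASSmmLl=4 AASSmmll=2 AASsMmLL=4 AASsMmLl=8 AASsMmll=4 AASsmmLL=4 AASsmmLl=8 AASsmmll=4 AAssMmLL=2 AAssMmLl=4 AAssMmll=2 AAssmmLL=2 AAssmmLl=4 AAssmmll=2 AaSSMmLL=4 AaSSMmLl=8 AaSSMmll=4 AaSSmmLL=4 AaSSmmLl=8 AaSSmmll=4 AaSsMmLL=8 AaSsMmLl=16 AaSsMmll=8 AaSsmmLL=8 AaSsmmLl=16 AaSsmmll=8 AassMmLL=4 AassMmLl=8 AassMmll=4 AassmmLL=4 AassmmLl=8 Aassmmll=4 aaSSMmLL=2 aaSSMmLl=4 aaSSMmll=2 aaSSmmLL=2 aaSSmmLl=4 aaSSmmll=2 aaSsMmLL=4 aaSsMmLl=8 aaSsMmll=4 aaSsmmLL=4 aaSsmmLl=8 aaSsmmll=4 aassMmLL=2 aassMmLl=4 aassMmll=2 aassmmLL=2 aassmmLl=4 aassmmll=2
aaSsMmll hits 4/256; gcd=4; 4÷4/256÷4 = 1/64

P(aaSsMmll) = 1/64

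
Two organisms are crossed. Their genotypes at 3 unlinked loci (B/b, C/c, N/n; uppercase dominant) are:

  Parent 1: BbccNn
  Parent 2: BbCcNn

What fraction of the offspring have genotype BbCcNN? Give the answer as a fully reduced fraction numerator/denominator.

P(BbCcNN) = 1/16

BbccNn gametes: BcN×2, Bcn×2, bcN×2, bcn×2
BbCcNn gametes: BCN×1, BCn×1, BcN×1, Bcn×1, bCN×1, bCn×1, bcN×1, bcn×1
BbccNn×BbCcNn grid (8·8=64): BBCcNN=2 BBCcNn=4 BBCcnn=2 BBccNN=2 BBccNn=4 BBccnn=2 BbCcNN=4 BbCcNn=8 BbCcnn=4 BbccNN=4 BbccNn=8 Bbccnn=4 bbCcNN=2 bbCcNn=4 bbCcnn=2 bbccNN=2 bbccNn=4 bbccnn=2
BbCcNN hits 4/64; gcd=4; 4÷4/64÷4 = 1/16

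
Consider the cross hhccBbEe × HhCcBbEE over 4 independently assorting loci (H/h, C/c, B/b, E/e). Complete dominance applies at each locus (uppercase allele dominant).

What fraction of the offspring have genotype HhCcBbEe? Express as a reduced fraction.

P(HhCcBbEe) = 1/16

hhccBbEe gametes: hcBE×4, hcBe×4, hcbE×4, hcbe×4
HhCcBbEE gametes: HCBE×2, HCbE×2, HcBE×2, HcbE×2, hCBE×2, hCbE×2, hcBE×2, hcbE×2
hhccBbEe×HhCcBbEE grid (16·16=256): HhCcBBEE=8 HhCcBBEe=8 HhCcBbEE=16 HhCcBbEe=16 HhCcbbEE=8 HhCcbbEe=8 HhccBBEE=8 HhccBBEe=8 HhccBbEE=16 HhccBbEe=16 HhccbbEE=8 HhccbbEe=8 hhCcBBEE=8 hhCcBBEe=8 hhCcBbEE=16 hhCcBbEe=16 hhCcbbEE=8 hhCcbbEe=8 hhccBBEE=8 hhccBBEe=8 hhccBbEE=16 hhccBbEe=16 hhccbbEE=8 hhccbbEe=8
HhCcBbEe hits 16/256; gcd=16; 16÷16/256÷16 = 1/16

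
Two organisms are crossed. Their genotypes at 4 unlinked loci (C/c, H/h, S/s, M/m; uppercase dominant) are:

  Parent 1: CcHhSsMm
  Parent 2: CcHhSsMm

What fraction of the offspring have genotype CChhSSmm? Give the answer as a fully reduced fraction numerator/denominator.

P(CChhSSmm) = 1/256

CcHhSsMm gametes: CHSM×1, CHSm×1, CHsM×1, CHsm×1, ChSM×1, ChSm×1, ChsM×1, Chsm×1, cHSM×1, cHSm×1, cHsM×1, cHsm×1, chSM×1, chSm×1, chsM×1, chsm×1
CcHhSsMm gametes: CHSM×1, CHSm×1, CHsM×1, CHsm×1, ChSM×1, ChSm×1, ChsM×1, Chsm×1, cHSM×1, cHSm×1, cHsM×1, cHsm×1, chSM×1, chSm×1, chsM×1, chsm×1
CcHhSsMm×CcHhSsMm grid (16·16=256): CCHHSSMM=1 CCHHSSMm=2 CCHHSSmm=1 CCHHSsMM=2 CCHHSsMm=4 CCHHSsmm=2 CCHHssMM=1 CCHHssMm=2 CCHHssmm=1 CCHhSSMM=2 CCHhSSMm=4 CCHhSSmm=2 CCHhSsMM=4 CCHhSsMm=8 CCHhSsmm=4 CCHhssMM=2 CCHhssMm=4 CCHhssmm=2 CChhSSMM=1 CChhSSMm=2 CChhSSmm=1 CChhSsMM=2 CChhSsMm=4 CChhSsmm=2 CChhssMM=1 CChhssMm=2 CChhssmm=1 CcHHSSMM=2 CcHHSSMm=4 CcHHSSmm=2 CcHHSsMM=4 CcHHSsMm=8 CcHHSsmm=4 CcHHssMM=2 CcHHssMm=4 CcHHssmm=2 CcHhSSMM=4 CcHhSSMm=8 CcHhSSmm=4 CcHhSsMM=8 CcHhSsMm=16 CcHhSsmm=8 CcHhssMM=4 CcHhssMm=8 CcHhssmm=4 CchhSSMM=2 CchhSSMm=4 CchhSSmm=2 CchhSsMM=4 CchhSsMm=8 CchhSsmm=4 CchhssMM=2 CchhssMm=4 Cchhssmm=2 ccHHSSMM=1 ccHHSSMm=2 ccHHSSmm=1 ccHHSsMM=2 ccHHSsMm=4 ccHHSsmm=2 ccHHssMM=1 ccHHssMm=2 ccHHssmm=1 ccHhSSMM=2 ccHhSSMm=4 ccHhSSmm=2 ccHhSsMM=4 ccHhSsMm=8 ccHhSsmm=4 ccHhssMM=2 ccHhssMm=4 ccHhssmm=2 cchhSSMM=1 cchhSSMm=2 cchhSSmm=1 cchhSsMM=2 cchhSsMm=4 cchhSsmm=2 cchhssMM=1 cchhssMm=2 cchhssmm=1
CChhSSmm hits 1/256; gcd=1; 1÷1/256÷1 = 1/256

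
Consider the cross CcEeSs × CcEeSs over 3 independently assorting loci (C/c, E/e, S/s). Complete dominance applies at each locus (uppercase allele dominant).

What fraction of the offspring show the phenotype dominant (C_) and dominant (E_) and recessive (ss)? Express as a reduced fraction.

P(C_ E_ ss) = 9/64

CcEeSs gametes: CES×1, CEs×1, CeS×1, Ces×1, cES×1, cEs×1, ceS×1, ces×1
CcEeSs gametes: CES×1, CEs×1, CeS×1, Ces×1, cES×1, cEs×1, ceS×1, ces×1
CcEeSs×CcEeSs grid (8·8=64): CCEESS=1 CCEESs=2 CCEEss=1 CCEeSS=2 CCEeSs=4 CCEess=2 CCeeSS=1 CCeeSs=2 CCeess=1 CcEESS=2 CcEESs=4 CcEEss=2 CcEeSS=4 CcEeSs=8 CcEess=4 CceeSS=2 CceeSs=4 Cceess=2 ccEESS=1 ccEESs=2 ccEEss=1 ccEeSS=2 ccEeSs=4 ccEess=2 cceeSS=1 cceeSs=2 cceess=1
C_ E_ ss hits 9/64; gcd=1; 9÷1/64÷1 = 9/64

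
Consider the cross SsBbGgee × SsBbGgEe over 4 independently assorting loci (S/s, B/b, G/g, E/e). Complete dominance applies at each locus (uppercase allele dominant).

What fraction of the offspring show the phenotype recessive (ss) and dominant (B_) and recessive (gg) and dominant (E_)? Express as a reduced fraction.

SsBbGgee gametes: SBGe×2, SBge×2, SbGe×2, Sbge×2, sBGe×2, sBge×2, sbGe×2, sbge×2
SsBbGgEe gametes: SBGE×1, SBGe×1, SBgE×1, SBge×1, SbGE×1, SbGe×1, SbgE×1, Sbge×1, sBGE×1, sBGe×1, sBgE×1, sBge×1, sbGE×1, sbGe×1, sbgE×1, sbge×1
SsBbGgee×SsBbGgEe grid (16·16=256): SSBBGGEe=2 SSBBGGee=2 SSBBGgEe=4 SSBBGgee=4 SSBBggEe=2 SSBBggee=2 SSBbGGEe=4 SSBbGGee=4 SSBbGgEe=8 SSBbGgee=8 SSBbggEe=4 SSBbggee=4 SSbbGGEe=2 SSbbGGee=2 SSbbGgEe=4 SSbbGgee=4 SSbbggEe=2 SSbbggee=2 SsBBGGEe=4 SsBBGGee=4 SsBBGgEe=8 SsBBGgee=8 SsBBggEe=4 SsBBggee=4 SsBbGGEe=8 SsBbGGee=8 SsBbGgEe=16 SsBbGgee=16 SsBbggEe=8 SsBbggee=8 SsbbGGEe=4 SsbbGGee=4 SsbbGgEe=8 SsbbGgee=8 SsbbggEe=4 Ssbbggee=4 ssBBGGEe=2 ssBBGGee=2 ssBBGgEe=4 ssBBGgee=4 ssBBggEe=2 ssBBggee=2 ssBbGGEe=4 ssBbGGee=4 ssBbGgEe=8 ssBbGgee=8 ssBbggEe=4 ssBbggee=4 ssbbGGEe=2 ssbbGGee=2 ssbbGgEe=4 ssbbGgee=4 ssbbggEe=2 ssbbggee=2
ss B_ gg E_ hits 6/256; gcd=2; 6÷2/256÷2 = 3/128

P(ss B_ gg E_) = 3/128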